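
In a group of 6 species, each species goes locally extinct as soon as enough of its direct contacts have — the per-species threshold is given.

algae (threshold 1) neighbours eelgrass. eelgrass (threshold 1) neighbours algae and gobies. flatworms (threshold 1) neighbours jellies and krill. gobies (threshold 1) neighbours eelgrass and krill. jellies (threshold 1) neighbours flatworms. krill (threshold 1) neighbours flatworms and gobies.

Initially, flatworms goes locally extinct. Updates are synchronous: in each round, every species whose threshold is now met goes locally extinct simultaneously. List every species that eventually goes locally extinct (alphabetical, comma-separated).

algae, eelgrass, flatworms, gobies, jellies, krill

Round 1 — flatworms goes locally extinct (initial).
Round 2 — checking thresholds:
  jellies: 1 of 1 neighbours ≥ 1, goes locally extinct.
  krill: 1 of 2 neighbours ≥ 1, goes locally extinct.
Round 3 — checking thresholds:
  gobies: 1 of 2 neighbours ≥ 1, goes locally extinct.
Round 4 — checking thresholds:
  eelgrass: 1 of 2 neighbours ≥ 1, goes locally extinct.
Round 5 — checking thresholds:
  algae: 1 of 1 neighbours ≥ 1, goes locally extinct.
Round 6 — no new extinctions; cascade stops.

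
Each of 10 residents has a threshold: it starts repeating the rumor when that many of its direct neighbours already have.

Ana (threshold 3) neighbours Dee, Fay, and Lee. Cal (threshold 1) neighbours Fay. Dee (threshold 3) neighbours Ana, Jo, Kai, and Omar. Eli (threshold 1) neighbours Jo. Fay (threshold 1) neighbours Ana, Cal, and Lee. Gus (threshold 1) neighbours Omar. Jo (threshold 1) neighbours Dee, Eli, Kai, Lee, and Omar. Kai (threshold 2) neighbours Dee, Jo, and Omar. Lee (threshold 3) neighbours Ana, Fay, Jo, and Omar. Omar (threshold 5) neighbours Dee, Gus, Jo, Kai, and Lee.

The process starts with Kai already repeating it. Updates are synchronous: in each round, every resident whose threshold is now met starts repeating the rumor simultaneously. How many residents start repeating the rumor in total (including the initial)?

3

Round 1 — Kai starts repeating the rumor (initial).
Round 2 — checking thresholds:
  Dee: 1 of 4 neighbours < 3, not yet.
  Jo: 1 of 5 neighbours ≥ 1, starts repeating the rumor.
  Omar: 1 of 5 neighbours < 5, not yet.
Round 3 — checking thresholds:
  Dee: 2 of 4 neighbours < 3, not yet.
  Eli: 1 of 1 neighbours ≥ 1, starts repeating the rumor.
  Lee: 1 of 4 neighbours < 3, not yet.
  Omar: 2 of 5 neighbours < 5, not yet.
Round 4 — no new spreads; cascade stops.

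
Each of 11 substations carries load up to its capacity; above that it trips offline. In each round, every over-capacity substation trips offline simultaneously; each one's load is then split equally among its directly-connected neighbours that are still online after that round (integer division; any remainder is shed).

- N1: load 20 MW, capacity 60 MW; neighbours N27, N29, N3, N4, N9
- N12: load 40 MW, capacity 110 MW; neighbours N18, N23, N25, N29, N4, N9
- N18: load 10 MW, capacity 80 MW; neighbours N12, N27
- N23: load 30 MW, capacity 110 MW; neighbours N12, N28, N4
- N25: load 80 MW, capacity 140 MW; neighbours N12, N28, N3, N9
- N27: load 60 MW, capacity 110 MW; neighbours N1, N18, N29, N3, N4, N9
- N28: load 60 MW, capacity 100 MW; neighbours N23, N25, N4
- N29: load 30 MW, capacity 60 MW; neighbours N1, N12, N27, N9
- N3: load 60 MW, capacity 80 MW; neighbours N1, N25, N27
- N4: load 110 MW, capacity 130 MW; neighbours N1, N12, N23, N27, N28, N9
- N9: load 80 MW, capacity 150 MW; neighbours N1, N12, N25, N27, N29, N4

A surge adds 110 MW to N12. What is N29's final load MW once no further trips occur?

55

Round 1 — N12 at 150 > 110. N12 trips offline.
  N12 sheds 150 MW to N18, N23, N25, N29, N4, N9: 25 each.
    N18: 10+25 = 35 ≤ 80
    N23: 30+25 = 55 ≤ 110
    N25: 80+25 = 105 ≤ 140
    N29: 30+25 = 55 ≤ 60
    N4: 110+25 = 135 > 130
    N9: 80+25 = 105 ≤ 150
Round 2 — N4 trips offline.
  N4 sheds 135 MW to N1, N23, N27, N28, N9: 27 each.
    N1: 20+27 = 47 ≤ 60
    N23: 55+27 = 82 ≤ 110
    N27: 60+27 = 87 ≤ 110
    N28: 60+27 = 87 ≤ 100
    N9: 105+27 = 132 ≤ 150
No further trips.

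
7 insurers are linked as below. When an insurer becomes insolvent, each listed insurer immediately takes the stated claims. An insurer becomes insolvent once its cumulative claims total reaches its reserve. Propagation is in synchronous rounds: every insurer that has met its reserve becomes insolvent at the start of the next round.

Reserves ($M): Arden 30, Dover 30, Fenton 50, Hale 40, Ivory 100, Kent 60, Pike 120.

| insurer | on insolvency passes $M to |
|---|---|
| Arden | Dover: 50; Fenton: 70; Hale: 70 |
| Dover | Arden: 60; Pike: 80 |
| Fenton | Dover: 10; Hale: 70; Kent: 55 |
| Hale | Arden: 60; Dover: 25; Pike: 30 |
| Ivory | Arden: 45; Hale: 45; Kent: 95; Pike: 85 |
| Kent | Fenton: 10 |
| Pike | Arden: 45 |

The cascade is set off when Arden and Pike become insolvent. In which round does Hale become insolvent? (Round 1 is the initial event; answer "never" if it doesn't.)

Round 1 — Arden, Pike become insolvent (initial).
  Dover: +50 → 50 ≥ 30
  Fenton: +70 → 70 ≥ 50
  Hale: +70 → 70 ≥ 40
Round 2 — Dover, Fenton, Hale become insolvent.
  Kent: +55 → 55 < 60
No further insolvencies.

2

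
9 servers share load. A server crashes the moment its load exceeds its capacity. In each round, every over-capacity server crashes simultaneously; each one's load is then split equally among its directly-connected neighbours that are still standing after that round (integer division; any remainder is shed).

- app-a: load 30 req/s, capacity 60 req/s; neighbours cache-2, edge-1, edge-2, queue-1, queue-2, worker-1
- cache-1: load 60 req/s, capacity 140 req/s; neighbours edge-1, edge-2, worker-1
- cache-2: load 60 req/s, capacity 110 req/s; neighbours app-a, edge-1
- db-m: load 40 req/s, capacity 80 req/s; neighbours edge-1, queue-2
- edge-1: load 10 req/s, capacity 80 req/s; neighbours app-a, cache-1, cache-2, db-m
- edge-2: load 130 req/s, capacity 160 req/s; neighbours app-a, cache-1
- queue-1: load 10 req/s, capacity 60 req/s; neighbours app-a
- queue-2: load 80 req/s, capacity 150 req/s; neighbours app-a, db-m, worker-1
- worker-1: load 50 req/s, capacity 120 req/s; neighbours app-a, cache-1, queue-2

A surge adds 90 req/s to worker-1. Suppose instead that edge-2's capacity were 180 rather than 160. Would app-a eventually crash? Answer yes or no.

yes

With edge-2's capacity at 180:
Round 1 — worker-1 at 140 > 120. worker-1 crashes.
  worker-1 sheds 140 req/s to app-a, cache-1, queue-2: 46 each (2 lost).
    app-a: 30+46 = 76 > 60
    cache-1: 60+46 = 106 ≤ 140
    queue-2: 80+46 = 126 ≤ 150
Round 2 — app-a crashes.
  app-a sheds 76 req/s to cache-2, edge-1, edge-2, queue-1, queue-2: 15 each (1 lost).
    cache-2: 60+15 = 75 ≤ 110
    edge-1: 10+15 = 25 ≤ 80
    edge-2: 130+15 = 145 ≤ 180
    queue-1: 10+15 = 25 ≤ 60
    queue-2: 126+15 = 141 ≤ 150
No further crashes.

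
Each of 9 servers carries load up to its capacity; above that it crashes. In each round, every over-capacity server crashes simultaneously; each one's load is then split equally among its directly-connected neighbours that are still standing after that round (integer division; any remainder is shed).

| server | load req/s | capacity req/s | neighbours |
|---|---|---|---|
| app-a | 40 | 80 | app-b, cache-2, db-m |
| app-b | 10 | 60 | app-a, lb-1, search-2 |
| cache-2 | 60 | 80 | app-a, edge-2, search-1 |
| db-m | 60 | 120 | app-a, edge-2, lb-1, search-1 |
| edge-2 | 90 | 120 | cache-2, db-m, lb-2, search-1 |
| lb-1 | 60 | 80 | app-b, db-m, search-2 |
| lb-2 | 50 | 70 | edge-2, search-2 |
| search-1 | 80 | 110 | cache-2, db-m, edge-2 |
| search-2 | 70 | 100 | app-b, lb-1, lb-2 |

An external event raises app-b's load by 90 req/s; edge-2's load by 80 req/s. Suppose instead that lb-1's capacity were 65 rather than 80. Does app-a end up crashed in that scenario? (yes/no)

With lb-1's capacity at 65:
Round 1 — app-b at 100 > 60; edge-2 at 170 > 120. app-b, edge-2 crash.
  app-b sheds 100 req/s to app-a, lb-1, search-2: 33 each (1 lost).
    app-a: 40+33 = 73 ≤ 80
    lb-1: 60+33 = 93 > 65
    search-2: 70+33 = 103 > 100
  edge-2 sheds 170 req/s to cache-2, db-m, lb-2, search-1: 42 each (2 lost).
    cache-2: 60+42 = 102 > 80
    db-m: 60+42 = 102 ≤ 120
    lb-2: 50+42 = 92 > 70
    search-1: 80+42 = 122 > 110
Round 2 — cache-2, lb-1, lb-2, search-1, search-2 crash.
  cache-2 sheds 102 req/s to app-a: 102 each.
    app-a: 73+102 = 175 > 80
  lb-1 sheds 93 req/s to db-m: 93 each.
    db-m: 102+93 = 195 > 120
  lb-2 sheds 92 req/s: no online neighbours, lost.
  search-1 sheds 122 req/s to db-m: 122 each.
    db-m: 195+122 = 317 > 120
  search-2 sheds 103 req/s: no online neighbours, lost.
Round 3 — app-a, db-m crash.
  app-a sheds 175 req/s: no online neighbours, lost.
  db-m sheds 317 req/s: no online neighbours, lost.
No further crashes.

yes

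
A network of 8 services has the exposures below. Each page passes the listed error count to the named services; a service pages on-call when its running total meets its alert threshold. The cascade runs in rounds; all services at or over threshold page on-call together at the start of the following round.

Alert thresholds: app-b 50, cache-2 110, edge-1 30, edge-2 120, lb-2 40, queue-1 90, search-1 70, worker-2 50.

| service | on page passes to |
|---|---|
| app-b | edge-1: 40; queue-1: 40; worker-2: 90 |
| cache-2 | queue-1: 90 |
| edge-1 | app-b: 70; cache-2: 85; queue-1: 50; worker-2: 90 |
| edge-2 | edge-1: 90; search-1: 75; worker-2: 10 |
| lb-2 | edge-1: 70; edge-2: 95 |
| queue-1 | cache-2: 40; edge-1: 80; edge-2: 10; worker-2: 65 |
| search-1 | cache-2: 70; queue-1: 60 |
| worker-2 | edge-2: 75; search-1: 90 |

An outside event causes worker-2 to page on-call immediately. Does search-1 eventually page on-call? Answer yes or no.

Round 1 — worker-2 pages on-call (initial).
  edge-2: +75 → 75 < 120
  search-1: +90 → 90 ≥ 70
Round 2 — search-1 pages on-call.
  cache-2: +70 → 70 < 110
  queue-1: +60 → 60 < 90
No further pages.

yes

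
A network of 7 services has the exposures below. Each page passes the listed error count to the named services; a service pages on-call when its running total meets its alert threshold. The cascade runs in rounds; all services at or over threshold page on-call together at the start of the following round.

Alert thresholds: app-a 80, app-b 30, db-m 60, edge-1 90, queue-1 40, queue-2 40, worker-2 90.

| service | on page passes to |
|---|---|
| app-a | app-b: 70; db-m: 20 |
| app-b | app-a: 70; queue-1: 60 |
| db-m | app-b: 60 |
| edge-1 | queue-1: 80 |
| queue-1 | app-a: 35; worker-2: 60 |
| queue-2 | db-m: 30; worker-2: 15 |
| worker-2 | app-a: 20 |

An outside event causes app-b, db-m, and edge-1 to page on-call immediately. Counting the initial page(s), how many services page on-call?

5

Round 1 — app-b, db-m, edge-1 page on-call (initial).
  app-a: +70 → 70 < 80
  queue-1: +60+80 → 140 ≥ 40
Round 2 — queue-1 pages on-call.
  app-a: +35 → 105 ≥ 80
  worker-2: +60 → 60 < 90
Round 3 — app-a pages on-call.
No further pages.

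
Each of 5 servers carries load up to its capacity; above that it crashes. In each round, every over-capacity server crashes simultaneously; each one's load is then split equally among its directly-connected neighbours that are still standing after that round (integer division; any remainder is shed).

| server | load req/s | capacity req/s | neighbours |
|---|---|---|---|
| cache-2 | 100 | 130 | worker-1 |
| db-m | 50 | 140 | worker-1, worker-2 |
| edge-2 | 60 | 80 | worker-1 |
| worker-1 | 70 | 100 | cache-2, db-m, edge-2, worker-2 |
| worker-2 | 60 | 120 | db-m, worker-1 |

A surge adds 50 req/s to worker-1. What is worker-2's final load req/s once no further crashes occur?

Round 1 — worker-1 at 120 > 100. worker-1 crashes.
  worker-1 sheds 120 req/s to cache-2, db-m, edge-2, worker-2: 30 each.
    cache-2: 100+30 = 130 ≤ 130
    db-m: 50+30 = 80 ≤ 140
    edge-2: 60+30 = 90 > 80
    worker-2: 60+30 = 90 ≤ 120
Round 2 — edge-2 crashes.
  edge-2 sheds 90 req/s: no online neighbours, lost.
No further crashes.

90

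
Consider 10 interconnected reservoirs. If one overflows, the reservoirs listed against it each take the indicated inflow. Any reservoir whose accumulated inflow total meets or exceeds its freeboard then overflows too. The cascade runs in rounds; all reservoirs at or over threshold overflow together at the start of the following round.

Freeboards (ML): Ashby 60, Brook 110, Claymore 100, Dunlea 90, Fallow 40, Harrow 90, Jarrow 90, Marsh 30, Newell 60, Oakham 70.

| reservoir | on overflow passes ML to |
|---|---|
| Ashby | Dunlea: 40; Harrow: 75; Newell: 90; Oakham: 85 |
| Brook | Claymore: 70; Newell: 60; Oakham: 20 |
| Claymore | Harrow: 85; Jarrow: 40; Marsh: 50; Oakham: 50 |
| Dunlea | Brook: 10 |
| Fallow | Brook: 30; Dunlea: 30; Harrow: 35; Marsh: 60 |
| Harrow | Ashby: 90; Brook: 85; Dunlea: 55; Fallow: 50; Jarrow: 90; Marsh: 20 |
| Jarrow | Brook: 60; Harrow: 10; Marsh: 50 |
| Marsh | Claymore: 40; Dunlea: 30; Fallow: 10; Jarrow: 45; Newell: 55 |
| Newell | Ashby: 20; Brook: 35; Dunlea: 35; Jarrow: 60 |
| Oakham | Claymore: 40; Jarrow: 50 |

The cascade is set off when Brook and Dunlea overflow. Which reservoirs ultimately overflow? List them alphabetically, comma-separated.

Brook, Dunlea, Newell

Round 1 — Brook, Dunlea overflow (initial).
  Claymore: +70 → 70 < 100
  Newell: +60 → 60 ≥ 60
  Oakham: +20 → 20 < 70
Round 2 — Newell overflows.
  Ashby: +20 → 20 < 60
  Jarrow: +60 → 60 < 90
No further overflows.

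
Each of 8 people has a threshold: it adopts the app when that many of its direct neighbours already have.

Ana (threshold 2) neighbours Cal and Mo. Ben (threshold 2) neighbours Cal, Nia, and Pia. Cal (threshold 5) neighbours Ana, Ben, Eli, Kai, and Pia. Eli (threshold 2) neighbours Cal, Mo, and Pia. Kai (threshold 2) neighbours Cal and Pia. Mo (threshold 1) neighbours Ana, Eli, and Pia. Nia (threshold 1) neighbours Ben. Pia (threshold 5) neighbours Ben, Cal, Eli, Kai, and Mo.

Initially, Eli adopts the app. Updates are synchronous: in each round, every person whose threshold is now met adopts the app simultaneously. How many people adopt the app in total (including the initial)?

Round 1 — Eli adopts the app (initial).
Round 2 — checking thresholds:
  Cal: 1 of 5 neighbours < 5, not yet.
  Mo: 1 of 3 neighbours ≥ 1, adopts the app.
  Pia: 1 of 5 neighbours < 5, not yet.
Round 3 — no new adoptions; cascade stops.

2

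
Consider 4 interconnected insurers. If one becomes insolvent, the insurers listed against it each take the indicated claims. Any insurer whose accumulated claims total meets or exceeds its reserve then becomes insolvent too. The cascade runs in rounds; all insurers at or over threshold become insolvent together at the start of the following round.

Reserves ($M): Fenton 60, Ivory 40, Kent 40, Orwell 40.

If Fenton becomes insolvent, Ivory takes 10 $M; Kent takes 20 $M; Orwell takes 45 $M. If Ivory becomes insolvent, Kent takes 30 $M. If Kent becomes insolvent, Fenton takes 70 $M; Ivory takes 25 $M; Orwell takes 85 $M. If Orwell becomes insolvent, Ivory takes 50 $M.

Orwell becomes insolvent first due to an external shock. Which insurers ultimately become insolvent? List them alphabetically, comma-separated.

Round 1 — Orwell becomes insolvent (initial).
  Ivory: +50 → 50 ≥ 40
Round 2 — Ivory becomes insolvent.
  Kent: +30 → 30 < 40
No further insolvencies.

Ivory, Orwell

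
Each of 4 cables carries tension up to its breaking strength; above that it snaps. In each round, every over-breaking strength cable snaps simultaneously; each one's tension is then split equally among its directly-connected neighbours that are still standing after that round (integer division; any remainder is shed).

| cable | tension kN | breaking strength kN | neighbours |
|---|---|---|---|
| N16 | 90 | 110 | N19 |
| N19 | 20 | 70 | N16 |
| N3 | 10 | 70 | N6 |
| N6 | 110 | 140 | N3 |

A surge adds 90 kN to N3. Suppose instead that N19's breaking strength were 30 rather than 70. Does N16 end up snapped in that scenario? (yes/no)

With N19's breaking strength at 30:
Round 1 — N3 at 100 > 70. N3 snaps.
  N3 sheds 100 kN to N6: 100 each.
    N6: 110+100 = 210 > 140
Round 2 — N6 snaps.
  N6 sheds 210 kN: no online neighbours, lost.
No further breaks.

no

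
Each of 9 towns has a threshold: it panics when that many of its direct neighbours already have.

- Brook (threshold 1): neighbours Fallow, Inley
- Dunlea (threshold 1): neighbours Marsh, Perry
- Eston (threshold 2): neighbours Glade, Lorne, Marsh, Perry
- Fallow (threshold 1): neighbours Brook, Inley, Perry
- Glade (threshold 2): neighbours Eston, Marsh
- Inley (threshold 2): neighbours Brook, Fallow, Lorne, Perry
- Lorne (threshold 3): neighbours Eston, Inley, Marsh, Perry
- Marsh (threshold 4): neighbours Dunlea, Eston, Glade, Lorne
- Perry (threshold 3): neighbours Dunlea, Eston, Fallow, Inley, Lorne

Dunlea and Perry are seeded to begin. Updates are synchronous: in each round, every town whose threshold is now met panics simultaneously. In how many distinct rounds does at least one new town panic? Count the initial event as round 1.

Round 1 — Dunlea, Perry panic (initial).
Round 2 — checking thresholds:
  Eston: 1 of 4 neighbours < 2, holds.
  Fallow: 1 of 3 neighbours ≥ 1, panics.
  Inley: 1 of 4 neighbours < 2, holds.
  Lorne: 1 of 4 neighbours < 3, holds.
  Marsh: 1 of 4 neighbours < 4, holds.
Round 3 — checking thresholds:
  Brook: 1 of 2 neighbours ≥ 1, panics.
  Eston: 1 of 4 neighbours < 2, holds.
  Inley: 2 of 4 neighbours ≥ 2, panics.
  Lorne: 1 of 4 neighbours < 3, holds.
  Marsh: 1 of 4 neighbours < 4, holds.
Round 4 — no new panics; cascade stops.

3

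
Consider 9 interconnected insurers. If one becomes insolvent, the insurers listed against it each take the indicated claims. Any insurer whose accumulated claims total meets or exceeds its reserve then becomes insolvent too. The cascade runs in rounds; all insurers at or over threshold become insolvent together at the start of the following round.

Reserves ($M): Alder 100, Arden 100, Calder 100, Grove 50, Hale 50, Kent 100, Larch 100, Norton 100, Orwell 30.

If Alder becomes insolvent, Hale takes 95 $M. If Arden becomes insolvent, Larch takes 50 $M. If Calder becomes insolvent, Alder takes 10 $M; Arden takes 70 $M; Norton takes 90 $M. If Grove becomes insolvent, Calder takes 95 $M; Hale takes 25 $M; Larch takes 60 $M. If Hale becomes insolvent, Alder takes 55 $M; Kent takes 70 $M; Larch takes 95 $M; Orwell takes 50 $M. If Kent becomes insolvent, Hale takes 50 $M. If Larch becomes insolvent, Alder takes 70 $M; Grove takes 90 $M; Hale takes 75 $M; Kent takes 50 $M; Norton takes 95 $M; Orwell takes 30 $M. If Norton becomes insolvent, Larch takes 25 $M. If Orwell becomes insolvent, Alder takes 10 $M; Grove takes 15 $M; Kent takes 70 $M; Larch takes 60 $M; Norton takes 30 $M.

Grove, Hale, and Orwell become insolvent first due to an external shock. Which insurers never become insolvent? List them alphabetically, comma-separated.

Arden, Calder

Round 1 — Grove, Hale, Orwell become insolvent (initial).
  Alder: +55+10 → 65 < 100
  Calder: +95 → 95 < 100
  Kent: +70+70 → 140 ≥ 100
  Larch: +60+95+60 → 215 ≥ 100
  Norton: +30 → 30 < 100
Round 2 — Kent, Larch become insolvent.
  Alder: +70 → 135 ≥ 100
  Norton: +95 → 125 ≥ 100
Round 3 — Alder, Norton become insolvent.
No further insolvencies.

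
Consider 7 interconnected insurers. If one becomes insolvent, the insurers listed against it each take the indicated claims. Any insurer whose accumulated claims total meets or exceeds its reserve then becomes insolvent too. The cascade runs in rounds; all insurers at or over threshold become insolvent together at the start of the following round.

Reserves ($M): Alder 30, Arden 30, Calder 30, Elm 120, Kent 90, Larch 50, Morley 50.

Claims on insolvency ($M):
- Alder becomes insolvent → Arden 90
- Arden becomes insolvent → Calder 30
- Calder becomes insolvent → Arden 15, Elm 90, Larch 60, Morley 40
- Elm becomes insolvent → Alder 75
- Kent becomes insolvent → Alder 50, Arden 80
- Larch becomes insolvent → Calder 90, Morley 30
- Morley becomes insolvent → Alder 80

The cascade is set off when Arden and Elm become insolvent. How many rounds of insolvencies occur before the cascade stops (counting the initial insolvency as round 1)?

Round 1 — Arden, Elm become insolvent (initial).
  Alder: +75 → 75 ≥ 30
  Calder: +30 → 30 ≥ 30
Round 2 — Alder, Calder become insolvent.
  Larch: +60 → 60 ≥ 50
  Morley: +40 → 40 < 50
Round 3 — Larch becomes insolvent.
  Morley: +30 → 70 ≥ 50
Round 4 — Morley becomes insolvent.
No further insolvencies.

4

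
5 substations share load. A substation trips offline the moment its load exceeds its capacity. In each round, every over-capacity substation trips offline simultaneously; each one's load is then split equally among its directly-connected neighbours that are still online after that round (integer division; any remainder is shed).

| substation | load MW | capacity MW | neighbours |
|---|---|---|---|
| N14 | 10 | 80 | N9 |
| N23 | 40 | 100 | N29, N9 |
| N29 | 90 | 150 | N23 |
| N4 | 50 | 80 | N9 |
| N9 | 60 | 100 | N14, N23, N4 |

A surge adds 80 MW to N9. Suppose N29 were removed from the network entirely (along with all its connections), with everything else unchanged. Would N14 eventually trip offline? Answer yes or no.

With N29 removed:
Round 1 — N9 at 140 > 100. N9 trips offline.
  N9 sheds 140 MW to N14, N23, N4: 46 each (2 lost).
    N14: 10+46 = 56 ≤ 80
    N23: 40+46 = 86 ≤ 100
    N4: 50+46 = 96 > 80
Round 2 — N4 trips offline.
  N4 sheds 96 MW: no online neighbours, lost.
No further trips.

no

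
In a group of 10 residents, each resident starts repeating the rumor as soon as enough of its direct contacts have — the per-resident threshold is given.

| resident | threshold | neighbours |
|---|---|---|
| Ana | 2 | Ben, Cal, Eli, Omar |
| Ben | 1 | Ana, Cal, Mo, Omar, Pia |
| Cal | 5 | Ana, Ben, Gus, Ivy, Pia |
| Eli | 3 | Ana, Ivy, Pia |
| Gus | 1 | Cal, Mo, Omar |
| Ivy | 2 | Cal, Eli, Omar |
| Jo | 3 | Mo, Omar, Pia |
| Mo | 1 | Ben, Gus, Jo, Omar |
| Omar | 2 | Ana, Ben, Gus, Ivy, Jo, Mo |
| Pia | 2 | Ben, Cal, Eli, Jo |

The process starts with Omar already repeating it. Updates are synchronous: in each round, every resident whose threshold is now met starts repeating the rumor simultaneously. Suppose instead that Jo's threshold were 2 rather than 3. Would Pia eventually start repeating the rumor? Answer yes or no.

yes

With Jo's threshold at 2:
Round 1 — Omar starts repeating the rumor (initial).
Round 2 — checking thresholds:
  Ana: 1 of 4 neighbours < 2, not yet.
  Ben: 1 of 5 neighbours ≥ 1, starts repeating the rumor.
  Gus: 1 of 3 neighbours ≥ 1, starts repeating the rumor.
  Ivy: 1 of 3 neighbours < 2, not yet.
  Jo: 1 of 3 neighbours < 2, not yet.
  Mo: 1 of 4 neighbours ≥ 1, starts repeating the rumor.
Round 3 — checking thresholds:
  Ana: 2 of 4 neighbours ≥ 2, starts repeating the rumor.
  Cal: 2 of 5 neighbours < 5, not yet.
  Ivy: 1 of 3 neighbours < 2, not yet.
  Jo: 2 of 3 neighbours ≥ 2, starts repeating the rumor.
  Pia: 1 of 4 neighbours < 2, not yet.
Round 4 — checking thresholds:
  Cal: 3 of 5 neighbours < 5, not yet.
  Eli: 1 of 3 neighbours < 3, not yet.
  Ivy: 1 of 3 neighbours < 2, not yet.
  Pia: 2 of 4 neighbours ≥ 2, starts repeating the rumor.
Round 5 — no new spreads; cascade stops.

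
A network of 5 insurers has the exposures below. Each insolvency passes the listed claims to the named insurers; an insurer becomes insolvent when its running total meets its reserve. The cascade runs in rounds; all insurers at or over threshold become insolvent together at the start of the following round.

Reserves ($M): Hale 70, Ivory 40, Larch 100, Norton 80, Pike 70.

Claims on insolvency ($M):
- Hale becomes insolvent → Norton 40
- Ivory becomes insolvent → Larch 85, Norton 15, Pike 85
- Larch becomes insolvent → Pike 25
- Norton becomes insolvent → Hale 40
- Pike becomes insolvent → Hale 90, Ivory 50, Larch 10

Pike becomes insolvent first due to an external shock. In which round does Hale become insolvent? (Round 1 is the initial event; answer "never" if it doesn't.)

Round 1 — Pike becomes insolvent (initial).
  Hale: +90 → 90 ≥ 70
  Ivory: +50 → 50 ≥ 40
  Larch: +10 → 10 < 100
Round 2 — Hale, Ivory become insolvent.
  Larch: +85 → 95 < 100
  Norton: +40+15 → 55 < 80
No further insolvencies.

2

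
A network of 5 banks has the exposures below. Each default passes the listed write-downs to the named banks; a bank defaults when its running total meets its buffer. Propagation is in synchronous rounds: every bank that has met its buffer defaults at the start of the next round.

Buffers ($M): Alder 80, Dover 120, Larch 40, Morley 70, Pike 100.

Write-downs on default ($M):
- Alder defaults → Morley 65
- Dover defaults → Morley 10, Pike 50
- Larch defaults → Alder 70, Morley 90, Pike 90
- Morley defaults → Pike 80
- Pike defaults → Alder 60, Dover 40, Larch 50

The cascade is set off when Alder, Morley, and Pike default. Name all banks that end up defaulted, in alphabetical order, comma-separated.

Alder, Larch, Morley, Pike

Round 1 — Alder, Morley, Pike default (initial).
  Dover: +40 → 40 < 120
  Larch: +50 → 50 ≥ 40
Round 2 — Larch defaults.
No further defaults.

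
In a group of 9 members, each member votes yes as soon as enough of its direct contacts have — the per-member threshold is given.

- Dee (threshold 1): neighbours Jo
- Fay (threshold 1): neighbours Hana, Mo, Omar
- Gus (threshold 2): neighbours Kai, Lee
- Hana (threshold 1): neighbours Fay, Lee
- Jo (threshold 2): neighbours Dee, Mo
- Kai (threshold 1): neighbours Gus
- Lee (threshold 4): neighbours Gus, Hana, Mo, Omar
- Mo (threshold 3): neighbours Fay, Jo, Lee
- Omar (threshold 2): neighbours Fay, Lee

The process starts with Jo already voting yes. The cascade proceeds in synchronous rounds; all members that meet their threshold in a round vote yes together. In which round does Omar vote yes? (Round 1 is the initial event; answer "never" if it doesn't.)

never

Round 1 — Jo votes yes (initial).
Round 2 — checking thresholds:
  Dee: 1 of 1 neighbours ≥ 1, votes yes.
  Mo: 1 of 3 neighbours < 3, holds.
Round 3 — no new yes votes; cascade stops.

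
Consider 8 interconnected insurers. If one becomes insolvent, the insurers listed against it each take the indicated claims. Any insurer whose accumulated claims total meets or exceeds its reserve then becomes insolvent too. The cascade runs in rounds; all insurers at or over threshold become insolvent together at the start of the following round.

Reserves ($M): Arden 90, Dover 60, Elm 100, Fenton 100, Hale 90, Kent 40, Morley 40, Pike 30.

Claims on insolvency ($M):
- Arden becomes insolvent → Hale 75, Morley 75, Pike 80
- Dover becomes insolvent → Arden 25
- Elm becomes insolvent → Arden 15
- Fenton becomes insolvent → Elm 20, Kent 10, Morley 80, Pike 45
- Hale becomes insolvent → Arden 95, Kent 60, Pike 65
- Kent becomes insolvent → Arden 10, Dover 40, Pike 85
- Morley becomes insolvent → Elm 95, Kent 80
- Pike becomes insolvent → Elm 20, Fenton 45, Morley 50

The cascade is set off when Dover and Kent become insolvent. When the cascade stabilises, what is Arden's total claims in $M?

50

Round 1 — Dover, Kent become insolvent (initial).
  Arden: +25+10 → 35 < 90
  Pike: +85 → 85 ≥ 30
Round 2 — Pike becomes insolvent.
  Elm: +20 → 20 < 100
  Fenton: +45 → 45 < 100
  Morley: +50 → 50 ≥ 40
Round 3 — Morley becomes insolvent.
  Elm: +95 → 115 ≥ 100
Round 4 — Elm becomes insolvent.
  Arden: +15 → 50 < 90
No further insolvencies.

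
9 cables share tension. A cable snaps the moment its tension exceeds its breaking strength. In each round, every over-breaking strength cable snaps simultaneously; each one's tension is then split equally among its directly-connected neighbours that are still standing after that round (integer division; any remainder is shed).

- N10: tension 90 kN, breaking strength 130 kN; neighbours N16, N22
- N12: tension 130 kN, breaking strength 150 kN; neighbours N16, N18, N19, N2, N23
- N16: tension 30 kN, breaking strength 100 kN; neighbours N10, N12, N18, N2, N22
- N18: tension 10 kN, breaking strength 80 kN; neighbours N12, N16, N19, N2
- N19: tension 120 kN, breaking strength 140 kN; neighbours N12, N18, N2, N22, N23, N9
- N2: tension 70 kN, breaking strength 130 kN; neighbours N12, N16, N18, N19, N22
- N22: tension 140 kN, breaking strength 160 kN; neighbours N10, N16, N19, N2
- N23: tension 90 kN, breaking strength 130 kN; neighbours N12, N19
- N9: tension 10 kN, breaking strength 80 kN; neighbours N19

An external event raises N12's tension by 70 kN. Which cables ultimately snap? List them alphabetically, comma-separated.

N10, N12, N16, N18, N19, N2, N22, N23

Round 1 — N12 at 200 > 150. N12 snaps.
  N12 sheds 200 kN to N16, N18, N19, N2, N23: 40 each.
    N16: 30+40 = 70 ≤ 100
    N18: 10+40 = 50 ≤ 80
    N19: 120+40 = 160 > 140
    N2: 70+40 = 110 ≤ 130
    N23: 90+40 = 130 ≤ 130
Round 2 — N19 snaps.
  N19 sheds 160 kN to N18, N2, N22, N23, N9: 32 each.
    N18: 50+32 = 82 > 80
    N2: 110+32 = 142 > 130
    N22: 140+32 = 172 > 160
    N23: 130+32 = 162 > 130
    N9: 10+32 = 42 ≤ 80
Round 3 — N18, N2, N22, N23 snap.
  N18 sheds 82 kN to N16: 82 each.
    N16: 70+82 = 152 > 100
  N2 sheds 142 kN to N16: 142 each.
    N16: 152+142 = 294 > 100
  N22 sheds 172 kN to N10, N16: 86 each.
    N10: 90+86 = 176 > 130
    N16: 294+86 = 380 > 100
  N23 sheds 162 kN: no online neighbours, lost.
Round 4 — N10, N16 snap.
  N10 sheds 176 kN: no online neighbours, lost.
  N16 sheds 380 kN: no online neighbours, lost.
No further breaks.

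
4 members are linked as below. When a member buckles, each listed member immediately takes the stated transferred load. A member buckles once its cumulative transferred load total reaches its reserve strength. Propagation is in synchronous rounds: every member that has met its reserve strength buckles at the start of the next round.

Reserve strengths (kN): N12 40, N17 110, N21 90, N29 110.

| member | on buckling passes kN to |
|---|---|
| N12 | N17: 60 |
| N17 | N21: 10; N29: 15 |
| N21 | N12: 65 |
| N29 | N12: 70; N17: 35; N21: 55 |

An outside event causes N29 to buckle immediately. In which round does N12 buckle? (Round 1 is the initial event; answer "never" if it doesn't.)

2

Round 1 — N29 buckles (initial).
  N12: +70 → 70 ≥ 40
  N17: +35 → 35 < 110
  N21: +55 → 55 < 90
Round 2 — N12 buckles.
  N17: +60 → 95 < 110
No further bucklings.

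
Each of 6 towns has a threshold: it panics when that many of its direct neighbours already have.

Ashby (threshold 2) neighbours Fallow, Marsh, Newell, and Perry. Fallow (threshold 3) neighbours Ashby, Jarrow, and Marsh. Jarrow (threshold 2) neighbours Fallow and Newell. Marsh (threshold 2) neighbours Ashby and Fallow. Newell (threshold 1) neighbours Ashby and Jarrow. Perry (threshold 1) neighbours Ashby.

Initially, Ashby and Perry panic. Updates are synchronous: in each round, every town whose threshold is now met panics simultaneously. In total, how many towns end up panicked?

3

Round 1 — Ashby, Perry panic (initial).
Round 2 — checking thresholds:
  Fallow: 1 of 3 neighbours < 3, not yet.
  Marsh: 1 of 2 neighbours < 2, not yet.
  Newell: 1 of 2 neighbours ≥ 1, panics.
Round 3 — no new panics; cascade stops.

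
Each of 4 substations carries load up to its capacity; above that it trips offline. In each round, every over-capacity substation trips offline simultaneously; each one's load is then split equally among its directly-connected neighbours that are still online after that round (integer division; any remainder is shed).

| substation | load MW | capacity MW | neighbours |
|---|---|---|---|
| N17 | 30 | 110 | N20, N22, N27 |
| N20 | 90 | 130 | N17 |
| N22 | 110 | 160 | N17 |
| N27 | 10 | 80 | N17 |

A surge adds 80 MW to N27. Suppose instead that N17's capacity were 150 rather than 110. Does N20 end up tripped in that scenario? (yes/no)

With N17's capacity at 150:
Round 1 — N27 at 90 > 80. N27 trips offline.
  N27 sheds 90 MW to N17: 90 each.
    N17: 30+90 = 120 ≤ 150
No further trips.

no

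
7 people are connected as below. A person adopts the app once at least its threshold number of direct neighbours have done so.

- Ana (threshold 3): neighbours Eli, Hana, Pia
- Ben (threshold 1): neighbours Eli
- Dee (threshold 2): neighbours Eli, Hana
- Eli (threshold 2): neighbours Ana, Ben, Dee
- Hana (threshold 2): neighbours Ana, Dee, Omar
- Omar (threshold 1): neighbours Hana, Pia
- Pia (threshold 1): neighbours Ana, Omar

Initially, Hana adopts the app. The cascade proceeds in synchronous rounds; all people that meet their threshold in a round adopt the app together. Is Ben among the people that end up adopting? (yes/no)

Round 1 — Hana adopts the app (initial).
Round 2 — checking thresholds:
  Ana: 1 of 3 neighbours < 3, not yet.
  Dee: 1 of 2 neighbours < 2, not yet.
  Omar: 1 of 2 neighbours ≥ 1, adopts the app.
Round 3 — checking thresholds:
  Ana: 1 of 3 neighbours < 3, not yet.
  Dee: 1 of 2 neighbours < 2, not yet.
  Pia: 1 of 2 neighbours ≥ 1, adopts the app.
Round 4 — no new adoptions; cascade stops.

no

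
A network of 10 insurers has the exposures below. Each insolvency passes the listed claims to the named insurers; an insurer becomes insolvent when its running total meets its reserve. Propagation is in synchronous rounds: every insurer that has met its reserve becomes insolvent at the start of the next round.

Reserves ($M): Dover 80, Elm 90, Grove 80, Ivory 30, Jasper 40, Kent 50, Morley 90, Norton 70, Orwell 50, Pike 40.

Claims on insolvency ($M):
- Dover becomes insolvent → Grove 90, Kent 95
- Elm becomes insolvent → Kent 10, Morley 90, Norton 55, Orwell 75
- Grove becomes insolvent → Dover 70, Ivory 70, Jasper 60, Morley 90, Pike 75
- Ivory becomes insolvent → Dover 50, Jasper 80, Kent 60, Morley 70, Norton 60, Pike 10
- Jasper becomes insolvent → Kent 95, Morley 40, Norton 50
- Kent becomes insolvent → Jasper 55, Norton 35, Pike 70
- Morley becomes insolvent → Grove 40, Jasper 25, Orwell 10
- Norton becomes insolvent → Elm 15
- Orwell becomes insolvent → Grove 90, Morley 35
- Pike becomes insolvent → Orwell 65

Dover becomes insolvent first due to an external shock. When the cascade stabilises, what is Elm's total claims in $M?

Round 1 — Dover becomes insolvent (initial).
  Grove: +90 → 90 ≥ 80
  Kent: +95 → 95 ≥ 50
Round 2 — Grove, Kent become insolvent.
  Ivory: +70 → 70 ≥ 30
  Jasper: +60+55 → 115 ≥ 40
  Morley: +90 → 90 ≥ 90
  Norton: +35 → 35 < 70
  Pike: +75+70 → 145 ≥ 40
Round 3 — Ivory, Jasper, Morley, Pike become insolvent.
  Norton: +60+50 → 145 ≥ 70
  Orwell: +10+65 → 75 ≥ 50
Round 4 — Norton, Orwell become insolvent.
  Elm: +15 → 15 < 90
No further insolvencies.

15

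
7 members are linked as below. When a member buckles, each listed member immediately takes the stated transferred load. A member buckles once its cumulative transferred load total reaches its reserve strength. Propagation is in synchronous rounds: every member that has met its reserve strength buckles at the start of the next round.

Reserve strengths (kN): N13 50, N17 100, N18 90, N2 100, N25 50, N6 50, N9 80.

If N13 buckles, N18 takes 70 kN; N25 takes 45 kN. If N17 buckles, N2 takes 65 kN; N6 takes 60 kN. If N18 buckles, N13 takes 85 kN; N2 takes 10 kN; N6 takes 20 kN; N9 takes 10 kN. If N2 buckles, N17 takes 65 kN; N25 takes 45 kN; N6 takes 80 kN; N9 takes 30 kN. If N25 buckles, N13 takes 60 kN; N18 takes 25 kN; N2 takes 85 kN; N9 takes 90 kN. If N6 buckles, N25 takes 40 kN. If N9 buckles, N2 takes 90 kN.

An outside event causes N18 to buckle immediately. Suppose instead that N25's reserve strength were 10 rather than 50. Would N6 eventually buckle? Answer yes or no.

yes

With N25's reserve strength at 10:
Round 1 — N18 buckles (initial).
  N13: +85 → 85 ≥ 50
  N2: +10 → 10 < 100
  N6: +20 → 20 < 50
  N9: +10 → 10 < 80
Round 2 — N13 buckles.
  N25: +45 → 45 ≥ 10
Round 3 — N25 buckles.
  N2: +85 → 95 < 100
  N9: +90 → 100 ≥ 80
Round 4 — N9 buckles.
  N2: +90 → 185 ≥ 100
Round 5 — N2 buckles.
  N17: +65 → 65 < 100
  N6: +80 → 100 ≥ 50
Round 6 — N6 buckles.
No further bucklings.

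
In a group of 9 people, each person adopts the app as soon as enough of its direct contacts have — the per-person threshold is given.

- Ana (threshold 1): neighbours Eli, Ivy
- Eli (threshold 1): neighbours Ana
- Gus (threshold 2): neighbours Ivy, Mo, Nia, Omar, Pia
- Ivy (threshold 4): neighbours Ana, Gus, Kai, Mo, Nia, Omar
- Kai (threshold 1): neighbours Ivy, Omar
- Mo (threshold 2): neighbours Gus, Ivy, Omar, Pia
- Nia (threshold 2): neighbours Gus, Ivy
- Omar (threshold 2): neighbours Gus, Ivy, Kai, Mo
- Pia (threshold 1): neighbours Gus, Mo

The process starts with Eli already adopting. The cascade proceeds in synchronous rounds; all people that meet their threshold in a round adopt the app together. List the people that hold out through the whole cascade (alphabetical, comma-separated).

Round 1 — Eli adopts the app (initial).
Round 2 — checking thresholds:
  Ana: 1 of 2 neighbours ≥ 1, adopts the app.
Round 3 — no new adoptions; cascade stops.

Gus, Ivy, Kai, Mo, Nia, Omar, Pia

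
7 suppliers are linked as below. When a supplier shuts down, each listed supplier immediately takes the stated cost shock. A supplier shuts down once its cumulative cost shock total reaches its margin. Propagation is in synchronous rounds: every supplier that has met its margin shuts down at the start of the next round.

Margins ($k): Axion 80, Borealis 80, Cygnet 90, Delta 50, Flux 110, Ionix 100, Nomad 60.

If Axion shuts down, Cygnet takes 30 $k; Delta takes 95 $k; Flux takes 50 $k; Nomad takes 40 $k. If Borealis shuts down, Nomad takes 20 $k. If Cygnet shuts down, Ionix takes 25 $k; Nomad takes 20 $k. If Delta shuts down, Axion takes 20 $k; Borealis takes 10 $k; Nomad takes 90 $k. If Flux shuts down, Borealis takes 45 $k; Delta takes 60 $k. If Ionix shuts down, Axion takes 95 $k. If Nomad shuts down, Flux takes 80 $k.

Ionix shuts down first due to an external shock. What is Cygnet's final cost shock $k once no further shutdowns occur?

Round 1 — Ionix shuts down (initial).
  Axion: +95 → 95 ≥ 80
Round 2 — Axion shuts down.
  Cygnet: +30 → 30 < 90
  Delta: +95 → 95 ≥ 50
  Flux: +50 → 50 < 110
  Nomad: +40 → 40 < 60
Round 3 — Delta shuts down.
  Borealis: +10 → 10 < 80
  Nomad: +90 → 130 ≥ 60
Round 4 — Nomad shuts down.
  Flux: +80 → 130 ≥ 110
Round 5 — Flux shuts down.
  Borealis: +45 → 55 < 80
No further shutdowns.

30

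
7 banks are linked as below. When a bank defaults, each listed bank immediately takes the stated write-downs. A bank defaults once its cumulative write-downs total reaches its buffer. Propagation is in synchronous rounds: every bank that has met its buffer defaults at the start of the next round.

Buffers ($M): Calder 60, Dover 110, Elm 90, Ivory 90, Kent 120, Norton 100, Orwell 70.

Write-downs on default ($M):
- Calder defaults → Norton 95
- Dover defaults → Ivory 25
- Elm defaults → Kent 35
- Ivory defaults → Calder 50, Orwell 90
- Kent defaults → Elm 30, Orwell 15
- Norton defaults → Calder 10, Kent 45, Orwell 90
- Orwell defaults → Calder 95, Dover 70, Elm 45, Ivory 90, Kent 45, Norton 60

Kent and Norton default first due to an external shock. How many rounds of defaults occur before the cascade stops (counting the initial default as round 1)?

3

Round 1 — Kent, Norton default (initial).
  Calder: +10 → 10 < 60
  Elm: +30 → 30 < 90
  Orwell: +15+90 → 105 ≥ 70
Round 2 — Orwell defaults.
  Calder: +95 → 105 ≥ 60
  Dover: +70 → 70 < 110
  Elm: +45 → 75 < 90
  Ivory: +90 → 90 ≥ 90
Round 3 — Calder, Ivory default.
No further defaults.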